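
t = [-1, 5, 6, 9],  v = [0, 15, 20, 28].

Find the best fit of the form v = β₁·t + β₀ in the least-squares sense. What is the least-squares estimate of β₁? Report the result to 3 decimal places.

β₁ = 2.801

Entries of XᵀX: Σt·t = 143, Σt = 19, Σ1 = 4.
And Σt·v = 447, Σv = 63.
Normal equations: [[143, 19]; [19, 4]]·[β₁, β₀]ᵀ = [447, 63]ᵀ.
Eliminating β₀: 4·(row 1) − 19·(row 2) gives 211·β₁ = 4·447 − 19·63 = 591, so β₁ = 591/211.
Then β₀ = (63 − 19·(591/211))/4 = 516/211.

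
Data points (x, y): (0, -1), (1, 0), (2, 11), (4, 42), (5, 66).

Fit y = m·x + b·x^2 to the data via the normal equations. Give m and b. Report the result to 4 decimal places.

Normal-equation sums: Σx·x = 46, Σx·x^2 = 198, Σx^2·x^2 = 898.
Moment sums: Σx·y = 520, Σx^2·y = 2366.
So AᵀA·[m, b]ᵀ = Aᵀy: [[46, 198]; [198, 898]]·[m, b]ᵀ = [520, 2366]ᵀ.
Eliminating b: 898·(row 1) − 198·(row 2) gives 2104·m = 898·520 − 198·2366 = -1508, so m = -377/526.
Then b = (2366 − 198·(-377/526))/898 = 1469/526.

m = -0.7167, b = 2.7928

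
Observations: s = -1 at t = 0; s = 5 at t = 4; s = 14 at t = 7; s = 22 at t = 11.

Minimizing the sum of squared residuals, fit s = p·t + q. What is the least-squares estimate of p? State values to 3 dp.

Sums needed: Σt·t = 186, Σt = 22, Σ1 = 4.
Moment sums: Σt·s = 360, Σs = 40.
XᵀX·[p, q]ᵀ = Xᵀs becomes [[186, 22]; [22, 4]]·[p, q]ᵀ = [360, 40]ᵀ.
det = 186·4 − 22² = 260.
p = (360·4 − 22·40)/260 = 28/13; q = (186·40 − 22·360)/260 = -24/13.

p = 2.154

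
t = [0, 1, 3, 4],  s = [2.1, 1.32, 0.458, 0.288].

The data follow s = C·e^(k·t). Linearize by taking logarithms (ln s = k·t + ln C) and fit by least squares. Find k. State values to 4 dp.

Let Y = ln s. Fitting Y = k·t + ln C by least squares:
Σt = 8.0000, Σ(t)² = 26.0000, Σln s = -1.0061, Σt·ln s = -7.0442.
Equations: 26.0000·k + 8.0000·ln C = -7.0442;  8.0000·k + 4·ln C = -1.0061.
Δ = 26.0000·4 − (8.0000)² = 40.0000; k = (-7.0442·4 − 8.0000·-1.0061)/40.0000 = -0.50320, ln C = (26.0000·-1.0061 − 8.0000·-7.0442)/40.0000 = 0.75487.

k = -0.5032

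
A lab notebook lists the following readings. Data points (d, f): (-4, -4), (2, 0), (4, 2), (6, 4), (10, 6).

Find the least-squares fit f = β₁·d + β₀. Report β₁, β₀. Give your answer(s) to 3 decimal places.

The normal system AᵀA·[β₁, β₀]ᵀ = Aᵀf is [[172, 18]; [18, 5]]·[β₁, β₀]ᵀ = [108, 8]ᵀ.
Δ = 172·5 − 18² = 536.
β₁ = (108·5 − 18·8)/536 = 99/134; β₀ = (172·8 − 18·108)/536 = -71/67.

β₁ = 0.739, β₀ = -1.060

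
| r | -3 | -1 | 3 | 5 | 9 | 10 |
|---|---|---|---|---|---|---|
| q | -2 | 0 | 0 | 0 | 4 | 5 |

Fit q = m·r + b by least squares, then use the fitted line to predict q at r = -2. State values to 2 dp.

The normal equations are: 225·m + 23·b = 92;  23·m + 6·b = 7.
Determinant 225·6 − 23² = 821.
m = (92·6 − 23·7)/821 = 391/821; b = (225·7 − 23·92)/821 = -541/821.
At r = -2: q̂ = (391/821)·(-2) + (-541/821)·(1) = -1323/821.

q̂ = -1.61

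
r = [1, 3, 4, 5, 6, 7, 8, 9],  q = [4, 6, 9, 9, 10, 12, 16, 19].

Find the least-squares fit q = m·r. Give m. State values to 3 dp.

m = 1.943

Setting ∂/∂m … = 0 gives: 281·m = 546.
m = 546/281 = 1.94306.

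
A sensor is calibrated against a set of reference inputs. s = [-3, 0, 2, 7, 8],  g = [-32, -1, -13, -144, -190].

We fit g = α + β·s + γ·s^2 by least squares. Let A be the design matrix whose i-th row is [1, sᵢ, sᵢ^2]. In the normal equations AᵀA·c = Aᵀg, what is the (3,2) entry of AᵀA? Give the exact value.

836

Row 3 ↔ basis s^2, column 2 ↔ basis s, so (AᵀA)_{3,2} = Σᵢ (s^2)·(s) = (9)·(-3) + (0)·(0) + (4)·(2) + (49)·(7) + (64)·(8) = 836.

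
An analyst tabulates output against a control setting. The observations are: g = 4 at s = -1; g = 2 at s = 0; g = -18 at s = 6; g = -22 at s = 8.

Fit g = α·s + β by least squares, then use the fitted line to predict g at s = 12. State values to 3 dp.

With design matrix X, XᵀX = [[101, 13]; [13, 4]] and Xᵀg = [-288, -34]ᵀ.
Δ = 101·4 − 13² = 235.
α = ((-288)·4 − 13·(-34))/235 = -142/47; β = (101·(-34) − 13·(-288))/235 = 62/47.
At s = 12: ĝ = (-142/47)·(12) + (62/47)·(1) = -1642/47.

ĝ = -34.936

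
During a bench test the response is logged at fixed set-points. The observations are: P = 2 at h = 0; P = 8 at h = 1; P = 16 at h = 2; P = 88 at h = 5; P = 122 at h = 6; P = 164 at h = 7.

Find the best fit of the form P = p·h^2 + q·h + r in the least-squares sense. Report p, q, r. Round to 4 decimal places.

p = 3.0921, q = 1.4878, r = 2.1940

Compute the Gram sums: Σh^2·h^2 = 4339, Σh^2·h = 693, Σh^2 = 115, Σh·h = 115, Σh = 21, Σ1 = 6.
Right-hand side: Σh^2·P = 14700, Σh·P = 2360, ΣP = 400.
So MᵀM·[p, q, r]ᵀ = MᵀP: [[4339, 693, 115]; [693, 115, 21]; [115, 21, 6]]·[p, q, r]ᵀ = [14700, 2360, 400]ᵀ.
Row-reducing yields p = 235/76, q = 9385/6308, r = 3460/1577.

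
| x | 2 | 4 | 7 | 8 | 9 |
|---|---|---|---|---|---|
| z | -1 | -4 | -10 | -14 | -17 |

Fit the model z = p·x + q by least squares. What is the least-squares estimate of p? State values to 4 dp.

Entries of AᵀA: Σx·x = 214, Σx = 30, Σ1 = 5.
Moment sums: Σx·z = -353, Σz = -46.
Normal equations: [[214, 30]; [30, 5]]·[p, q]ᵀ = [-353, -46]ᵀ.
Determinant 214·5 − 30² = 170.
p = ((-353)·5 − 30·(-46))/170 = -77/34; q = (214·(-46) − 30·(-353))/170 = 373/85.

p = -2.2647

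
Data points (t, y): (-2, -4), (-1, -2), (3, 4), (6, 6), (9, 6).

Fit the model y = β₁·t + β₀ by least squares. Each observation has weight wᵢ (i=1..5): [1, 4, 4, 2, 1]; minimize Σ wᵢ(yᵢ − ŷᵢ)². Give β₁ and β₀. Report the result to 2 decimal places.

Setting ∂/∂β₁ … = 0 gives: 197·β₁ + 27·β₀ = 190;  27·β₁ + 12·β₀ = 22.
Δ = 197·12 − 27² = 1635.
β₁ = (190·12 − 27·22)/1635 = 562/545; β₀ = (197·22 − 27·190)/1635 = -796/1635.

β₁ = 1.03, β₀ = -0.49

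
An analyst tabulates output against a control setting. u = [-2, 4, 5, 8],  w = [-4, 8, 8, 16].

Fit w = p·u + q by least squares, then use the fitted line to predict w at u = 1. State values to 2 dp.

From the data, Σu·u = 109, Σu = 15, Σ1 = 4.
Right-hand side: Σu·w = 208, Σw = 28.
XᵀX·[p, q]ᵀ = Xᵀw becomes [[109, 15]; [15, 4]]·[p, q]ᵀ = [208, 28]ᵀ.
Eliminating q: 4·(row 1) − 15·(row 2) gives 211·p = 4·208 − 15·28 = 412, so p = 412/211.
Then q = (28 − 15·(412/211))/4 = -68/211.
At u = 1: ŵ = (412/211)·(1) + (-68/211)·(1) = 344/211.

ŵ = 1.63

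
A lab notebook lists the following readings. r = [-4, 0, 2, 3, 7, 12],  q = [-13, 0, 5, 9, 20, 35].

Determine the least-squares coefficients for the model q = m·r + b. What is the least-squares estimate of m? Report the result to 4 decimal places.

m = 2.9764

Entries of AᵀA: Σr·r = 222, Σr = 20, Σ1 = 6.
For Aᵀq: Σr·q = 649, Σq = 56.
Δ = 222·6 − 20² = 932.
m = (649·6 − 20·56)/932 = 1387/466; b = (222·56 − 20·649)/932 = -137/233.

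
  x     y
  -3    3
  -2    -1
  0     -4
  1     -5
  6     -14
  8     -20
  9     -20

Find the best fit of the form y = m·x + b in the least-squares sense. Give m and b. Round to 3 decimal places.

The normal system AᵀA·[m, b]ᵀ = Aᵀy is [[195, 19]; [19, 7]]·[m, b]ᵀ = [-436, -61]ᵀ.
Determinant 195·7 − 19² = 1004.
m = ((-436)·7 − 19·(-61))/1004 = -1893/1004; b = (195·(-61) − 19·(-436))/1004 = -3611/1004.

m = -1.885, b = -3.597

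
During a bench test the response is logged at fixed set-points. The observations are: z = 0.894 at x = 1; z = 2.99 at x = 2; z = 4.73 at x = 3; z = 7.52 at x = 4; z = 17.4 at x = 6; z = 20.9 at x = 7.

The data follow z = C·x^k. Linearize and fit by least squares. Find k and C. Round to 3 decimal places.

k = 1.613, C = 0.889

Taking logs, ln z = k·ln x + ln C, so regress ln z on ln x.
AᵀA = [[10.6062, 6.9157]; [6.9157, 6]], rhs = [16.2965, 10.4509]ᵀ  (here Σln x = 6.9157, Σ(ln x)² = 10.6062, Σln z = 10.4509, Σln x·ln z = 16.2965).
Slope k = (n·Σln x·ln z − Σln x·Σln z)/(n·Σ(ln x)² − (Σln x)²) = (6·16.2965 − 6.9157·10.4509)/15.8099 = 1.61311; ln C = (Σln z − k·Σln x)/n = -0.11748, so C = exp(-0.11748) = 0.88916.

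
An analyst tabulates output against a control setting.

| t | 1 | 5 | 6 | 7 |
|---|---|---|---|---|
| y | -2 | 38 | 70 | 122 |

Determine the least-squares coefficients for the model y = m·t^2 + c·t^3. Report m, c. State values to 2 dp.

Setting ∂/∂m … = 0 gives: 4323·m + 27709·c = 9446;  27709·m + 179931·c = 61714.
(Σt^2·t^2 = 4323, Σt^2·t^3 = 27709, Σt^3·t^3 = 179931, Σt^2·y = 9446, Σt^3·y = 61714.)
Eliminating c: 179931·(row 1) − 27709·(row 2) gives 10053032·m = 179931·9446 − 27709·61714 = -10405000, so m = -1300625/1256629.
Then c = (61714 − 27709·(-1300625/1256629))/179931 = 57391/114239.

m = -1.04, c = 0.50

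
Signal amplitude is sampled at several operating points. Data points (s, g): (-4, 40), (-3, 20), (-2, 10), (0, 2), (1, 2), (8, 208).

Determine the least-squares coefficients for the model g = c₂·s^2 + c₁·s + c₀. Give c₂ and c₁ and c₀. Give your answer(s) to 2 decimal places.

With design matrix A, AᵀA = [[4450, 414, 94]; [414, 94, 0]; [94, 0, 6]] and Aᵀg = [14174, 1426, 282]ᵀ.
Solving the 3×3 system (Gaussian elimination) gives c₂ = 49005/16271, c₁ = 31004/16271, c₀ = -3008/16271.

c₂ = 3.01, c₁ = 1.91, c₀ = -0.18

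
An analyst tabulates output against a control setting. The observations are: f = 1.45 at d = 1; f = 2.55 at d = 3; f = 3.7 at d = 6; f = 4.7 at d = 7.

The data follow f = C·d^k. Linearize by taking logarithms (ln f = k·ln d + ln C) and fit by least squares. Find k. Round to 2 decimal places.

Let Y = ln f. Fitting Y = k·ln d + ln C by least squares:
Σln d = 4.8363, Σ(ln d)² = 8.2039, Σln f = 4.1636, Σln d·ln f = 6.3840.
Equations: 8.2039·k + 4.8363·ln C = 6.3840;  4.8363·k + 4·ln C = 4.1636.
Δ = 8.2039·4 − (4.8363)² = 9.4260; k = (6.3840·4 − 4.8363·4.1636)/9.4260 = 0.57289, ln C = (8.2039·4.1636 − 4.8363·6.3840)/9.4260 = 0.34823.

k = 0.57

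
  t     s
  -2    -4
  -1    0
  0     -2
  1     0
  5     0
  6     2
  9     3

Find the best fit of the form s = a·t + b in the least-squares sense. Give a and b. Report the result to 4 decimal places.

Entries of AᵀA: Σt·t = 148, Σt = 18, Σ1 = 7.
For Aᵀs: Σt·s = 47, Σs = -1.
Determinant 148·7 − 18² = 712.
a = (47·7 − 18·(-1))/712 = 347/712; b = (148·(-1) − 18·47)/712 = -497/356.

a = 0.4874, b = -1.3961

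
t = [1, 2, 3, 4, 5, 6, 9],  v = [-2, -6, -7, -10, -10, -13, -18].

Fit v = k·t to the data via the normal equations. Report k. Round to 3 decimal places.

From the data, Σt·t = 172.
Right-hand side: Σt·v = -365.
So MᵀM·[k]ᵀ = Mᵀv: [[172]]·[k]ᵀ = [-365]ᵀ.
k = (-365)/172 = -2.12209.

k = -2.122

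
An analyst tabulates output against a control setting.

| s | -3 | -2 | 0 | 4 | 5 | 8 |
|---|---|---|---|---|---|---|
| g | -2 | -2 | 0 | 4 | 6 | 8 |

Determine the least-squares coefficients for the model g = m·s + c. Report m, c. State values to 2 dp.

m = 0.98, c = 0.38

The normal system AᵀA·[m, c]ᵀ = Aᵀg is [[118, 12]; [12, 6]]·[m, c]ᵀ = [120, 14]ᵀ.
det = 118·6 − 12² = 564.
m = (120·6 − 12·14)/564 = 46/47; c = (118·14 − 12·120)/564 = 53/141.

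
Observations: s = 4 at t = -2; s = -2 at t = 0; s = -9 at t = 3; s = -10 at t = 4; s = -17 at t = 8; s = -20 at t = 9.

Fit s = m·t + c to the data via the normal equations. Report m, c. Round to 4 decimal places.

Compute the Gram sums: Σt·t = 174, Σt = 22, Σ1 = 6.
Moment sums: Σt·s = -391, Σs = -54.
det = 174·6 − 22² = 560.
m = ((-391)·6 − 22·(-54))/560 = -579/280; c = (174·(-54) − 22·(-391))/560 = -397/280.

m = -2.0679, c = -1.4179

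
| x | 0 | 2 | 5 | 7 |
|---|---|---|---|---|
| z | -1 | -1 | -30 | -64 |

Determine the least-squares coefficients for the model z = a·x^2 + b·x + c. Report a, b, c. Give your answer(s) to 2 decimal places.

a = -1.70, b = 2.80, c = -0.64

With design matrix A, AᵀA = [[3042, 476, 78]; [476, 78, 14]; [78, 14, 4]] and Aᵀz = [-3890, -600, -96]ᵀ.
Solving the 3×3 system (Gaussian elimination) gives a = -17/10, b = 811/290, c = -37/58.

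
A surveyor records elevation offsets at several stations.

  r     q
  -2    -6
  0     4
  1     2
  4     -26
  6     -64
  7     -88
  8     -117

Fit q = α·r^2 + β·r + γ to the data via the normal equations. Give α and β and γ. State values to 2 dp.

Entries of XᵀX: Σr^2·r^2 = 8066, Σr^2·r = 1128, Σr^2 = 170, Σr·r = 170, Σr = 24, Σ1 = 7.
And Σr^2·q = -14542, Σr·q = -2026, Σq = -295.
Inverting the 3×3 Gram matrix, [α, β, γ]ᵀ = [-164578/84329, 47435/84329, 280395/84329]ᵀ.

α = -1.95, β = 0.56, γ = 3.33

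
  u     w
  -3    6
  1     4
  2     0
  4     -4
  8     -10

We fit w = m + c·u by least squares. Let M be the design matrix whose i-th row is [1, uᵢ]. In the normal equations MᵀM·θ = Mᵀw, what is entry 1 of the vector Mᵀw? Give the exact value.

Entry 1 ↔ basis 1, so (Mᵀw)_{1} = Σᵢ wᵢ = (1)·(6) + (1)·(4) + (1)·(0) + (1)·(-4) + (1)·(-10) = -4.

-4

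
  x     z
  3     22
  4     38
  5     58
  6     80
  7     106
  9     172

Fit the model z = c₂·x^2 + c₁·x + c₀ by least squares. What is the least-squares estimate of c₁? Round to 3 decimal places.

c₁ = 2.314

Entries of AᵀA: Σx^2·x^2 = 11220, Σx^2·x = 1504, Σx^2 = 216, Σx·x = 216, Σx = 34, Σ1 = 6.
Moment sums: Σx^2·z = 24262, Σx·z = 3278, Σz = 476.
AᵀA·[c₂, c₁, c₀]ᵀ = Aᵀz becomes [[11220, 1504, 216]; [1504, 216, 34]; [216, 34, 6]]·[c₂, c₁, c₀]ᵀ = [24262, 3278, 476]ᵀ.
Inverting the 3×3 Gram matrix, [c₂, c₁, c₀]ᵀ = [79/42, 81/35, -157/105]ᵀ.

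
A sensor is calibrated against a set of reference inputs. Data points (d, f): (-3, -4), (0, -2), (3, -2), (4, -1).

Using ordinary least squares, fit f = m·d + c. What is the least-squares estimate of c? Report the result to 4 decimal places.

c = -2.6167

The normal system AᵀA·[m, c]ᵀ = Aᵀf is [[34, 4]; [4, 4]]·[m, c]ᵀ = [2, -9]ᵀ.
Δ = 34·4 − 4² = 120.
m = (2·4 − 4·(-9))/120 = 11/30; c = (34·(-9) − 4·2)/120 = -157/60.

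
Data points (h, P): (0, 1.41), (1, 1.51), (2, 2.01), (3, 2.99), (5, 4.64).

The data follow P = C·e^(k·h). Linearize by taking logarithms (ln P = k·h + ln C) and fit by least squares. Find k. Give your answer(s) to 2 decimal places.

Let Y = ln P. Fitting Y = k·h + ln C by least squares:
Σh = 11.0000, Σ(h)² = 39.0000, Σln P = 4.0838, Σh·ln P = 12.7678.
Equations: 39.0000·k + 11.0000·ln C = 12.7678;  11.0000·k + 5·ln C = 4.0838.
Solving (det = 74.0000): k = 0.25563, ln C = 0.25437.

k = 0.26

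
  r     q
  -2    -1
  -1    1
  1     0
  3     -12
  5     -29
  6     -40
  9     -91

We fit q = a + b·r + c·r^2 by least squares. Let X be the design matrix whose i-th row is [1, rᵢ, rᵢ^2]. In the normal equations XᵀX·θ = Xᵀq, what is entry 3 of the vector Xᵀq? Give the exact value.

Entry 3 ↔ basis r^2, so (Xᵀq)_{3} = Σᵢ (r^2)·qᵢ = (4)·(-1) + (1)·(1) + (1)·(0) + (9)·(-12) + (25)·(-29) + (36)·(-40) + (81)·(-91) = -9647.

-9647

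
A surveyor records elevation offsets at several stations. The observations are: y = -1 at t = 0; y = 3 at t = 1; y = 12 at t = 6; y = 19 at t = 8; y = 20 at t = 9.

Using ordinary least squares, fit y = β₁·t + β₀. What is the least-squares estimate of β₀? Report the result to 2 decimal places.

The normal equations are: 182·β₁ + 24·β₀ = 407;  24·β₁ + 5·β₀ = 53.
Eliminating β₀: 5·(row 1) − 24·(row 2) gives 334·β₁ = 5·407 − 24·53 = 763, so β₁ = 763/334.
Then β₀ = (53 − 24·(763/334))/5 = -61/167.

β₀ = -0.37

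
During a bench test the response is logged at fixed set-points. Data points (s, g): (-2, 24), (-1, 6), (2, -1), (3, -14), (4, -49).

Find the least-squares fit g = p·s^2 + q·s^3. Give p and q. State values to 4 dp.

Sums needed: Σs^2·s^2 = 370, Σs^2·s^3 = 1266, Σs^3·s^3 = 4954.
Moment sums: Σs^2·g = -812, Σs^3·g = -3720.
So XᵀX·[p, q]ᵀ = Xᵀg: [[370, 1266]; [1266, 4954]]·[p, q]ᵀ = [-812, -3720]ᵀ.
Eliminating q: 4954·(row 1) − 1266·(row 2) gives 230224·p = 4954·(-812) − 1266·(-3720) = 686872, so p = 85859/28778.
Then q = ((-3720) − 1266·(85859/28778))/4954 = -43551/28778.

p = 2.9835, q = -1.5133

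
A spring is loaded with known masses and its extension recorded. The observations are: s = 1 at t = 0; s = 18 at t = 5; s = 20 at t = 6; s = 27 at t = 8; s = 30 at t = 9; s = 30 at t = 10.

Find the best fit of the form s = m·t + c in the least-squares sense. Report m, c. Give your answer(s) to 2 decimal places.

m = 3.03, c = 1.81

Normal-equation sums: Σt·t = 306, Σt = 38, Σ1 = 6.
And Σt·s = 996, Σs = 126.
AᵀA·[m, c]ᵀ = Aᵀs becomes [[306, 38]; [38, 6]]·[m, c]ᵀ = [996, 126]ᵀ.
det = 306·6 − 38² = 392.
m = (996·6 − 38·126)/392 = 297/98; c = (306·126 − 38·996)/392 = 177/98.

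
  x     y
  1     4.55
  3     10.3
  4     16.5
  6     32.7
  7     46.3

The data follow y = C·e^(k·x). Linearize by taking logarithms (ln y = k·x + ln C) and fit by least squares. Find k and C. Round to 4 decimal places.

With ln yᵢ as the transformed response and xᵢ as the regressor:
XᵀX = [[111.0000, 21.0000]; [21.0000, 5]], rhs = [67.4952, 13.9731]ᵀ  (here Σx = 21.0000, Σ(x)² = 111.0000, Σln y = 13.9731, Σx·ln y = 67.4952).
Slope k = (n·Σx·ln y − Σx·Σln y)/(n·Σ(x)² − (Σx)²) = (5·67.4952 − 21.0000·13.9731)/114.0000 = 0.38632; ln C = (Σln y − k·Σx)/n = 1.17210, so C = exp(1.17210) = 3.22876.

k = 0.3863, C = 3.2288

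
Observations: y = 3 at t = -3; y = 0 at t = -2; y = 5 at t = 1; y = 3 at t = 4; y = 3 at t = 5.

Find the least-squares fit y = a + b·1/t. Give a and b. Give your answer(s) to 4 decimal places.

a = 2.4779, b = 2.6113

Setting ∂/∂a … = 0 gives: 5·a + (37/60)·b = 14;  (37/60)·a + (5269/3600)·b = 107/20.
(Σ1 = 5, Σ1/t = 37/60, Σ1/t·1/t = 5269/3600, Σy = 14, Σ1/t·y = 107/20.)
Eliminating b: (5269/3600)·(row 1) − (37/60)·(row 2) gives (1561/225)·a = (5269/3600)·14 − (37/60)·(107/20) = 61889/3600, so a = 61889/24976.
Then b = ((107/20) − (37/60)·(61889/24976))/(5269/3600) = 16305/6244.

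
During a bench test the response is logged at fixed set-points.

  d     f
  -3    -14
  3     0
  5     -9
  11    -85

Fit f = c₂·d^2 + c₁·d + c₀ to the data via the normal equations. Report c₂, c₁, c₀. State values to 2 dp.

c₂ = -0.94, c₁ = 2.44, c₀ = 1.68

Entries of AᵀA: Σd^2·d^2 = 15428, Σd^2·d = 1456, Σd^2 = 164, Σd·d = 164, Σd = 16, Σ1 = 4.
Moment sums: Σd^2·f = -10636, Σd·f = -938, Σf = -108.
Normal equations: [[15428, 1456, 164]; [1456, 164, 16]; [164, 16, 4]]·[c₂, c₁, c₀]ᵀ = [-10636, -938, -108]ᵀ.
Solving the 3×3 system (Gaussian elimination) gives c₂ = -15/16, c₁ = 61/25, c₀ = 671/400.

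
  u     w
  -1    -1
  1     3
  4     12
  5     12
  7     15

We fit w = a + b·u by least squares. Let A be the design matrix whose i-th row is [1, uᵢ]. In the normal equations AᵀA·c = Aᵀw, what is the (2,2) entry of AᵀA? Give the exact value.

Row 2 ↔ basis u, column 2 ↔ basis u, so (AᵀA)_{2,2} = Σᵢ (u)·(u) = (-1)·(-1) + (1)·(1) + (4)·(4) + (5)·(5) + (7)·(7) = 92.

92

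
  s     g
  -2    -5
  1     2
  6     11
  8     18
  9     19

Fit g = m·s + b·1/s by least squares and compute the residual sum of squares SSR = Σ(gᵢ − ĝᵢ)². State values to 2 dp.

SSR = 4.61

Sums needed: Σs·s = 186, Σs·1/s = 5, Σ1/s·1/s = 6769/5184.
Moment sums: Σs·g = 393, Σ1/s·g = 385/36.
det = 186·(6769/5184) − 5² = 188239/864.
m = (393·(6769/5184) − 5·(385/36))/(188239/864) = 27391/12982; b = (186·(385/36) − 5·393)/(188239/864) = 720/6491.
Residuals: -4704/6491, -2867/12982, -10892/6491, 7184/6491, -21/12982; SSR = 59907/12982.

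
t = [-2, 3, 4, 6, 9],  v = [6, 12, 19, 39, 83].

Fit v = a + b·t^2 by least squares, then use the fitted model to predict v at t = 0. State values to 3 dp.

From the data, Σ1 = 5, Σt^2 = 146, Σt^2·t^2 = 8210.
For Mᵀv: Σv = 159, Σt^2·v = 8563.
Normal equations: [[5, 146]; [146, 8210]]·[a, b]ᵀ = [159, 8563]ᵀ.
Δ = 5·8210 − 146² = 19734.
a = (159·8210 − 146·8563)/19734 = 27596/9867; b = (5·8563 − 146·159)/19734 = 19601/19734.
At t = 0: v̂ = (27596/9867)·(1) + (19601/19734)·(0) = 27596/9867.

v̂ = 2.797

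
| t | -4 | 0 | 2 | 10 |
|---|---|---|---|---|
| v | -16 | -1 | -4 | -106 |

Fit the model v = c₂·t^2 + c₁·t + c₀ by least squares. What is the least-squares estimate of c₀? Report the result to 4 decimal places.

Entries of MᵀM: Σt^2·t^2 = 10272, Σt^2·t = 944, Σt^2 = 120, Σt·t = 120, Σt = 8, Σ1 = 4.
For Mᵀv: Σt^2·v = -10872, Σt·v = -1004, Σv = -127.
So MᵀM·[c₂, c₁, c₀]ᵀ = Mᵀv: [[10272, 944, 120]; [944, 120, 8]; [120, 8, 4]]·[c₂, c₁, c₀]ᵀ = [-10872, -1004, -127]ᵀ.
Inverting the 3×3 Gram matrix, [c₂, c₁, c₀]ᵀ = [-12903/12392, -1011/6196, -289/1549]ᵀ.

c₀ = -0.1866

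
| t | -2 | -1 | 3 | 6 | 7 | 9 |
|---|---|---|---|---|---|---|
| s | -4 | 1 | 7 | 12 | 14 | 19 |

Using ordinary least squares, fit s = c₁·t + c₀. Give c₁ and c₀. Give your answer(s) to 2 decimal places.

c₁ = 1.91, c₀ = 1.18

Setting ∂/∂c₁ … = 0 gives: 180·c₁ + 22·c₀ = 369;  22·c₁ + 6·c₀ = 49.
(Σt·t = 180, Σt = 22, Σ1 = 6, Σt·s = 369, Σs = 49.)
Δ = 180·6 − 22² = 596.
c₁ = (369·6 − 22·49)/596 = 284/149; c₀ = (180·49 − 22·369)/596 = 351/298.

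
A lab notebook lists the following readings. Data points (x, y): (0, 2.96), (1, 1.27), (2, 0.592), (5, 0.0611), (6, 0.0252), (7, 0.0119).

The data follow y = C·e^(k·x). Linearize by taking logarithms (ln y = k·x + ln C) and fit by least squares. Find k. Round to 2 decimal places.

k = -0.78

Let Y = ln y. Fitting Y = k·x + ln C by least squares:
XᵀX = [[115.0000, 21.0000]; [21.0000, 6]], rhs = [-67.8897, -10.1074]ᵀ  (here Σx = 21.0000, Σ(x)² = 115.0000, Σln y = -10.1074, Σx·ln y = -67.8897).
Δ = 115.0000·6 − (21.0000)² = 249.0000; k = (-67.8897·6 − 21.0000·-10.1074)/249.0000 = -0.78346, ln C = (115.0000·-10.1074 − 21.0000·-67.8897)/249.0000 = 1.05755.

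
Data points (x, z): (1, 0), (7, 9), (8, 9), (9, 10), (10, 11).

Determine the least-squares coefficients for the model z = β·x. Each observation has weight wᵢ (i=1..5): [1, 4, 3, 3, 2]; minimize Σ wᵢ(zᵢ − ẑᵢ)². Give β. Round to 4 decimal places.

The normal equations are: 832·β = 958.
Hence β = 958 / 832 ≈ 1.15144.

β = 1.1514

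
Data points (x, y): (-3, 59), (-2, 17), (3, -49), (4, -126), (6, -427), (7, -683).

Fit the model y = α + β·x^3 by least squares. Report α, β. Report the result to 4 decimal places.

α = 3.4266, β = -1.9993

AᵀA·[α, β]ᵀ = Aᵀy reads: 6·α + 615·β = -1209;  615·α + 169923·β = -337617.
det = 6·169923 − 615² = 641313.
α = ((-1209)·169923 − 615·(-337617))/641313 = 244172/71257; β = (6·(-337617) − 615·(-1209))/641313 = -142463/71257.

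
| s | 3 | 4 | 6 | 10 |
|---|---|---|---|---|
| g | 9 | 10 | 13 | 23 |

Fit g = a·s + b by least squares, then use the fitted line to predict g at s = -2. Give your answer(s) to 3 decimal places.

Compute the Gram sums: Σs·s = 161, Σs = 23, Σ1 = 4.
For Aᵀg: Σs·g = 375, Σg = 55.
AᵀA·[a, b]ᵀ = Aᵀg becomes [[161, 23]; [23, 4]]·[a, b]ᵀ = [375, 55]ᵀ.
Eliminating b: 4·(row 1) − 23·(row 2) gives 115·a = 4·375 − 23·55 = 235, so a = 47/23.
Then b = (55 − 23·(47/23))/4 = 2.
At s = -2: ĝ = (47/23)·(-2) + (2)·(1) = -48/23.

ĝ = -2.087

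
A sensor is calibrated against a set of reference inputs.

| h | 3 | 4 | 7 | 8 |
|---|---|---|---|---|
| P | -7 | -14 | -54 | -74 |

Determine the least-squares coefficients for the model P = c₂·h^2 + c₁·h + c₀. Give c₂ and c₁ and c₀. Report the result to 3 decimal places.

c₂ = -1.625, c₁ = 4.493, c₀ = -5.897

From the data, Σh^2·h^2 = 6834, Σh^2·h = 946, Σh^2 = 138, Σh·h = 138, Σh = 22, Σ1 = 4.
Right-hand side: Σh^2·P = -7669, Σh·P = -1047, ΣP = -149.
XᵀX·[c₂, c₁, c₀]ᵀ = XᵀP becomes [[6834, 946, 138]; [946, 138, 22]; [138, 22, 4]]·[c₂, c₁, c₀]ᵀ = [-7669, -1047, -149]ᵀ.
Solving the 3×3 system (Gaussian elimination) gives c₂ = -13/8, c₁ = 611/136, c₀ = -401/68.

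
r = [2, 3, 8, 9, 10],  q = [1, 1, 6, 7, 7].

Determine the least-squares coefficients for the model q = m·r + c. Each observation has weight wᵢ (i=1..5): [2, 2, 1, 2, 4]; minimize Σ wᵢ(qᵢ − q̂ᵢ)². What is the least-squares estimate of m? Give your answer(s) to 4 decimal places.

The normal system MᵀWM·[m, c]ᵀ = MᵀWq is [[652, 76]; [76, 11]]·[m, c]ᵀ = [464, 52]ᵀ.
Δ = 652·11 − 76² = 1396.
m = (464·11 − 76·52)/1396 = 288/349; c = (652·52 − 76·464)/1396 = -340/349.

m = 0.8252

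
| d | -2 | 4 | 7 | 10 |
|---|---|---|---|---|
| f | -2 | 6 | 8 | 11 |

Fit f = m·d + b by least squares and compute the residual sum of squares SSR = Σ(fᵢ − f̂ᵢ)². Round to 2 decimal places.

SSR = 1.54

Forming AᵀA = [[169, 19]; [19, 4]] and Aᵀf = [194, 23]ᵀ gives AᵀA·[m, b]ᵀ = Aᵀf.
Eliminating b: 4·(row 1) − 19·(row 2) gives 315·m = 4·194 − 19·23 = 339, so m = 113/105.
Then b = (23 − 19·(113/105))/4 = 67/105.
Residuals: -17/35, 37/35, -6/35, -2/5; SSR = 54/35.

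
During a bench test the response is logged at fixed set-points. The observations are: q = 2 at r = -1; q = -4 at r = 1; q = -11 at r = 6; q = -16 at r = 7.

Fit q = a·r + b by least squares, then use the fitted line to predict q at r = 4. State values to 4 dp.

q̂ = -8.7542

From the data, Σr·r = 87, Σr = 13, Σ1 = 4.
Right-hand side: Σr·q = -184, Σq = -29.
Normal equations: [[87, 13]; [13, 4]]·[a, b]ᵀ = [-184, -29]ᵀ.
Δ = 87·4 − 13² = 179.
a = ((-184)·4 − 13·(-29))/179 = -359/179; b = (87·(-29) − 13·(-184))/179 = -131/179.
At r = 4: q̂ = (-359/179)·(4) + (-131/179)·(1) = -1567/179.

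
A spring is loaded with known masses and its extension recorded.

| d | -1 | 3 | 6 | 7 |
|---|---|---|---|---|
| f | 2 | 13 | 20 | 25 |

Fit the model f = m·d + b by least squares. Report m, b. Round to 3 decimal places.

The normal system XᵀX·[m, b]ᵀ = Xᵀf is [[95, 15]; [15, 4]]·[m, b]ᵀ = [332, 60]ᵀ.
Δ = 95·4 − 15² = 155.
m = (332·4 − 15·60)/155 = 428/155; b = (95·60 − 15·332)/155 = 144/31.

m = 2.761, b = 4.645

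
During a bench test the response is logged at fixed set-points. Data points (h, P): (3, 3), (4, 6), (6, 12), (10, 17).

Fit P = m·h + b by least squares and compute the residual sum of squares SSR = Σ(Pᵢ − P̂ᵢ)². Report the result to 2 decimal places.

SSR = 5.97

The normal system XᵀX·[m, b]ᵀ = XᵀP is [[161, 23]; [23, 4]]·[m, b]ᵀ = [275, 38]ᵀ.
det = 161·4 − 23² = 115.
m = (275·4 − 23·38)/115 = 226/115; b = (161·38 − 23·275)/115 = -9/5.
Residuals: -126/115, -7/115, 231/115, -98/115; SSR = 686/115.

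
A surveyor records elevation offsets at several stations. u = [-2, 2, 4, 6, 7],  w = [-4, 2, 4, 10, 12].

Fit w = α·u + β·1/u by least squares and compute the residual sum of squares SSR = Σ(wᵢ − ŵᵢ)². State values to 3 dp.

Normal-equation sums: Σu·u = 109, Σu·1/u = 5, Σ1/u·1/u = 4309/7056.
For Mᵀw: Σu·w = 172, Σ1/u·w = 155/21.
So MᵀM·[α, β]ᵀ = Mᵀw: [[109, 5]; [5, 4309/7056]]·[α, β]ᵀ = [172, 155/21]ᵀ.
Eliminating β: (4309/7056)·(row 1) − 5·(row 2) gives (293281/7056)·α = (4309/7056)·172 − 5·(155/21) = 120187/1764, so α = 480748/293281.
Then β = ((155/21) − 5·(480748/293281))/(4309/7056) = -391440/293281.
Residuals: -407348/293281, -179214/293281, -652008/293281, 113562/293281, 210056/293281; SSR = 2319224/293281.

SSR = 7.908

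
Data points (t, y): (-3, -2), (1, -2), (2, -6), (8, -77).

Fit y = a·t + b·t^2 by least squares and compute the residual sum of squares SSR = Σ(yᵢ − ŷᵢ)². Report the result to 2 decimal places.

MᵀM·[a, b]ᵀ = Mᵀy reads: 78·a + 494·b = -624;  494·a + 4194·b = -4972.
Δ = 78·4194 − 494² = 83096.
a = ((-624)·4194 − 494·(-4972))/83096 = -91/47; b = (78·(-4972) − 494·(-624))/83096 = -45/47.
Residuals: 38/47, 42/47, 80/47, -11/47; SSR = 207/47.

SSR = 4.40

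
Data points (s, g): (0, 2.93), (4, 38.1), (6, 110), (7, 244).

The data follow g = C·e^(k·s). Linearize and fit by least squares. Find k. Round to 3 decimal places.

k = 0.621

With ln gᵢ as the transformed response and sᵢ as the regressor:
Σs = 17.0000, Σ(s)² = 101.0000, Σln g = 14.9129, Σs·ln g = 81.2439.
Equations: 101.0000·k + 17.0000·ln C = 81.2439;  17.0000·k + 4·ln C = 14.9129.
Slope k = (n·Σs·ln g − Σs·Σln g)/(n·Σ(s)² − (Σs)²) = (4·81.2439 − 17.0000·14.9129)/115.0000 = 0.62136; ln C = (Σln g − k·Σs)/n = 1.08742.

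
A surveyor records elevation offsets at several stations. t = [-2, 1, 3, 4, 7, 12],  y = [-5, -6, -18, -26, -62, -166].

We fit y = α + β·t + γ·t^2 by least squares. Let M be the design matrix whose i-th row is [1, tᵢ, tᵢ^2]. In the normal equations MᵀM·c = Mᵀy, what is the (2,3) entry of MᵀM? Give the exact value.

2155

Row 2 ↔ basis t, column 3 ↔ basis t^2, so (MᵀM)_{2,3} = Σᵢ (t)·(t^2) = (-2)·(4) + (1)·(1) + (3)·(9) + (4)·(16) + (7)·(49) + (12)·(144) = 2155.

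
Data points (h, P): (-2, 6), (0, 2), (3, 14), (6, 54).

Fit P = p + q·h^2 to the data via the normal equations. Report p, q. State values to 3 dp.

p = 1.029, q = 1.467

AᵀA·[p, q]ᵀ = AᵀP reads: 4·p + 49·q = 76;  49·p + 1393·q = 2094.
(Σ1 = 4, Σh^2 = 49, Σh^2·h^2 = 1393, ΣP = 76, Σh^2·P = 2094.)
Eliminating q: 1393·(row 1) − 49·(row 2) gives 3171·p = 1393·76 − 49·2094 = 3262, so p = 466/453.
Then q = (2094 − 49·(466/453))/1393 = 4652/3171.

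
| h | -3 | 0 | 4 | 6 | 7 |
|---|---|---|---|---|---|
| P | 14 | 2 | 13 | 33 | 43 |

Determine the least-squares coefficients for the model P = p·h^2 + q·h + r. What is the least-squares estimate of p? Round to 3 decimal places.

With design matrix M, MᵀM = [[4034, 596, 110]; [596, 110, 14]; [110, 14, 5]] and MᵀP = [3629, 509, 105]ᵀ.
Row-reducing yields p = 26221/26106, q = -27385/26106, r = 8007/4351.

p = 1.004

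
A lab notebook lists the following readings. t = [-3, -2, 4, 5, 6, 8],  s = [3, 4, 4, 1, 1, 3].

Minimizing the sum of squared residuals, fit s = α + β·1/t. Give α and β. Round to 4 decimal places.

Setting ∂/∂α … = 0 gives: 6·α + (-11/120)·β = 16;  (-11/120)·α + (7301/14400)·β = -151/120.
(Σ1 = 6, Σ1/t = -11/120, Σ1/t·1/t = 7301/14400, Σs = 16, Σ1/t·s = -151/120.)
det = 6·(7301/14400) − (-11/120)² = 8737/2880.
α = (16·(7301/14400) − (-11/120)·(-151/120))/(8737/2880) = 23031/8737; β = (6·(-151/120) − (-11/120)·16)/(8737/2880) = -17520/8737.

α = 2.6360, β = -2.0053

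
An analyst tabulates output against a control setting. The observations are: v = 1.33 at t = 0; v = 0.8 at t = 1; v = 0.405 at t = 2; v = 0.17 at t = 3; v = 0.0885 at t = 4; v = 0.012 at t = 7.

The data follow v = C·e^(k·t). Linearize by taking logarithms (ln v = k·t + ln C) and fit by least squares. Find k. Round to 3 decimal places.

k = -0.688

Linearized form: ln v = k·t + ln C. From the 6 transformed points,
Σt = 17.0000, Σ(t)² = 79.0000, Σln v = -9.4614, Σt·ln v = -48.0057.
Equations: 79.0000·k + 17.0000·ln C = -48.0057;  17.0000·k + 6·ln C = -9.4614.
Δ = 79.0000·6 − (17.0000)² = 185.0000; k = (-48.0057·6 − 17.0000·-9.4614)/185.0000 = -0.68752, ln C = (79.0000·-9.4614 − 17.0000·-48.0057)/185.0000 = 0.37107.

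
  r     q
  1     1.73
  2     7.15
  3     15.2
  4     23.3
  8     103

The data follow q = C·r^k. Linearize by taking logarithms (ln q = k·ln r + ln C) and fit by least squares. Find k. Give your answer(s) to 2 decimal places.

Let Y = ln q. Fitting Y = k·ln r + ln C by least squares:
XᵀX = [[7.9333, 5.2575]; [5.2575, 5]], rhs = [18.3555, 13.0197]ᵀ  (here Σln r = 5.2575, Σ(ln r)² = 7.9333, Σln q = 13.0197, Σln r·ln q = 18.3555).
Slope k = (n·Σln r·ln q − Σln r·Σln q)/(n·Σ(ln r)² − (Σln r)²) = (5·18.3555 − 5.2575·13.0197)/12.0252 = 1.93979; ln C = (Σln q − k·Σln r)/n = 0.56426.

k = 1.94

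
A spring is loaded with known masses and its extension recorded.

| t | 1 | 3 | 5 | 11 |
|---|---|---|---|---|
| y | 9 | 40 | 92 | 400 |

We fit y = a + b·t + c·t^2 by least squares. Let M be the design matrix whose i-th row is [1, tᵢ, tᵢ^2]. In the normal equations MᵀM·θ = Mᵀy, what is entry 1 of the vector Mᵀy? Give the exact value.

Entry 1 ↔ basis 1, so (Mᵀy)_{1} = Σᵢ yᵢ = (1)·(9) + (1)·(40) + (1)·(92) + (1)·(400) = 541.

541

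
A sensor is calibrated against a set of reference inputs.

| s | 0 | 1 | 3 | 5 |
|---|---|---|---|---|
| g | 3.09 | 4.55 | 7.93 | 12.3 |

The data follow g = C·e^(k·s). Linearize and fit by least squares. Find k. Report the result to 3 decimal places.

Taking logs, ln g = k·s + ln C, so regress ln g on s.
AᵀA = [[35.0000, 9.0000]; [9.0000, 4]], rhs = [20.2751, 7.2236]ᵀ  (here Σs = 9.0000, Σ(s)² = 35.0000, Σln g = 7.2236, Σs·ln g = 20.2751).
Solving (det = 59.0000): k = 0.27268, ln C = 1.19235.

k = 0.273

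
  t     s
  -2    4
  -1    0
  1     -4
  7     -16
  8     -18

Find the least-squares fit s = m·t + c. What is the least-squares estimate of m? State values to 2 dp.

m = -2.11

The normal system XᵀX·[m, c]ᵀ = Xᵀs is [[119, 13]; [13, 5]]·[m, c]ᵀ = [-268, -34]ᵀ.
det = 119·5 − 13² = 426.
m = ((-268)·5 − 13·(-34))/426 = -449/213; c = (119·(-34) − 13·(-268))/426 = -281/213.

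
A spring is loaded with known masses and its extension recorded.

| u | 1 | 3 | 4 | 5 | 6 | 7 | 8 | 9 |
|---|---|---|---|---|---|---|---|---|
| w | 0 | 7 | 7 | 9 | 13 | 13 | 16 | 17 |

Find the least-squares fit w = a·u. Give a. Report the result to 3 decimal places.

Setting ∂/∂a … = 0 gives: 281·a = 544.
a = 544/281 = 1.93594.

a = 1.936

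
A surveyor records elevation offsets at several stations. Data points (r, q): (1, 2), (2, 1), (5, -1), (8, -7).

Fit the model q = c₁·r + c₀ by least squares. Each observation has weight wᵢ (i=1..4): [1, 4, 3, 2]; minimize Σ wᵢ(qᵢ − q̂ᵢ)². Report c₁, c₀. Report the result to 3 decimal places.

From the data, Σwᵢ·r·r = 220, Σwᵢ·r = 40, Σwᵢ·1 = 10.
For XᵀWq: Σwᵢ·r·q = -117, Σwᵢ·q = -11.
Δ = 220·10 − 40² = 600.
c₁ = ((-117)·10 − 40·(-11))/600 = -73/60; c₀ = (220·(-11) − 40·(-117))/600 = 113/30.

c₁ = -1.217, c₀ = 3.767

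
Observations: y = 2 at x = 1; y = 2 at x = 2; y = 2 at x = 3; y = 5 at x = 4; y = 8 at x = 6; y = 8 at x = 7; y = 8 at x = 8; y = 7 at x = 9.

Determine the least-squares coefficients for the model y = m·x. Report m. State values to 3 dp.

Sums needed: Σx·x = 260.
For Mᵀy: Σx·y = 263.
MᵀM·[m]ᵀ = Mᵀy becomes [[260]]·[m]ᵀ = [263]ᵀ.
Hence m = 263 / 260 ≈ 1.01154.

m = 1.012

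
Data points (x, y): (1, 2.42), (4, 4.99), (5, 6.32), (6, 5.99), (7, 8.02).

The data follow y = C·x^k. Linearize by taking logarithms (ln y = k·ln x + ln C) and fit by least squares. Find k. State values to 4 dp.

k = 0.5744

With ln yᵢ as the transformed response and ln xᵢ as the regressor:
Σln x = 6.7334, Σ(ln x)² = 11.5091, Σln y = 8.2070, Σln x·ln y = 12.4544.
Normal system: [[11.5091, 6.7334]; [6.7334, 5]]·[k, ln C]ᵀ = [12.4544, 8.2070]ᵀ.
Δ = 11.5091·5 − (6.7334)² = 12.2067; k = (12.4544·5 − 6.7334·8.2070)/12.2067 = 0.57439, ln C = (11.5091·8.2070 − 6.7334·12.4544)/12.2067 = 0.86788.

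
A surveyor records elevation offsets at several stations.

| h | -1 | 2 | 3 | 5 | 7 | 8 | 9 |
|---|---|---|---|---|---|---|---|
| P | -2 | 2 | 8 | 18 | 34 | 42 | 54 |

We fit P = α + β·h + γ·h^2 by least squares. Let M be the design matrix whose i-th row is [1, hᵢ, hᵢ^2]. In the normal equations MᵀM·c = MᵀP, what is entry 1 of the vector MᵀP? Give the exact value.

156

Entry 1 ↔ basis 1, so (MᵀP)_{1} = Σᵢ Pᵢ = (1)·(-2) + (1)·(2) + (1)·(8) + (1)·(18) + (1)·(34) + (1)·(42) + (1)·(54) = 156.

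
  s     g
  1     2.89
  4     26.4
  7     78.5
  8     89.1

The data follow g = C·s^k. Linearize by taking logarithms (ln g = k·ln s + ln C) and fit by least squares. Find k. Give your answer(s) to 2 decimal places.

Taking logs, ln g = k·ln s + ln C, so regress ln g on ln s.
Sums: Σln s = 5.4116, Σ(ln s)² = 10.0325, Σln g = 13.1875, Σln s·ln g = 22.3642.
Normal system: [[10.0325, 5.4116]; [5.4116, 4]]·[k, ln C]ᵀ = [22.3642, 13.1875]ᵀ.
Δ = 10.0325·4 − (5.4116)² = 10.8439; k = (22.3642·4 − 5.4116·13.1875)/10.8439 = 1.66831, ln C = (10.0325·13.1875 − 5.4116·22.3642)/10.8439 = 1.03980.

k = 1.67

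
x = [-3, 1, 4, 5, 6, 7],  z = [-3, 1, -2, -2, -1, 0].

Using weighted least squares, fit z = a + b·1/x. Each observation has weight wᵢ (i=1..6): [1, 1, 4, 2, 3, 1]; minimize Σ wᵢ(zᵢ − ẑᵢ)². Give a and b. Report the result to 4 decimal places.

The normal system AᵀWA·[a, b]ᵀ = AᵀWz is [[12, 569/210]; [569/210, 17032/11025]]·[a, b]ᵀ = [-17, -13/10]ᵀ.
Eliminating b: (17032/11025)·(row 1) − (569/210)·(row 2) gives (19751/1764)·a = (17032/11025)·(-17) − (569/210)·(-13/10) = -1002839/44100, so a = -1002839/493775.
Then b = ((-13/10) − (569/210)·(-1002839/493775))/(17032/11025) = 268674/98755.

a = -2.0310, b = 2.7206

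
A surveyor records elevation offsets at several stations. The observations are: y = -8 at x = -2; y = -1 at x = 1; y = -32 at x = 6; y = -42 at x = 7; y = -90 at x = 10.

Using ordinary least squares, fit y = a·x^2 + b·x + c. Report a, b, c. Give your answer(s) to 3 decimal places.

Setting ∂/∂a … = 0 gives: 13714·a + 1552·b + 190·c = -12243;  1552·a + 190·b + 22·c = -1371;  190·a + 22·b + 5·c = -173.
(Σx^2·x^2 = 13714, Σx^2·x = 1552, Σx^2 = 190, Σx·x = 190, Σx = 22, Σ1 = 5, Σx^2·y = -12243, Σx·y = -1371, Σy = -173.)
Solving the 3×3 system (Gaussian elimination) gives a = -76445/77154, b = 82469/77154, c = -21247/12859.

a = -0.991, b = 1.069, c = -1.652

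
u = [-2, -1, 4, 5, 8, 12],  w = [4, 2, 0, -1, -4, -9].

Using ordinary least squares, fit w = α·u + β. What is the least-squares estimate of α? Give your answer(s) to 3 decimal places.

The normal system MᵀM·[α, β]ᵀ = Mᵀw is [[254, 26]; [26, 6]]·[α, β]ᵀ = [-155, -8]ᵀ.
Determinant 254·6 − 26² = 848.
α = ((-155)·6 − 26·(-8))/848 = -361/424; β = (254·(-8) − 26·(-155))/848 = 999/424.

α = -0.851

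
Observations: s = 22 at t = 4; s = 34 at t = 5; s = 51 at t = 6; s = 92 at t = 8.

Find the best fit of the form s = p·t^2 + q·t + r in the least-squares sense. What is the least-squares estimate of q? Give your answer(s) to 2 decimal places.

q = -1.52

AᵀA·[p, q, r]ᵀ = Aᵀs reads: 6273·p + 917·q + 141·r = 8926;  917·p + 141·q + 23·r = 1300;  141·p + 23·q + 4·r = 199.
Inverting the 3×3 Gram matrix, [p, q, r]ᵀ = [35/22, -167/110, 12/5]ᵀ.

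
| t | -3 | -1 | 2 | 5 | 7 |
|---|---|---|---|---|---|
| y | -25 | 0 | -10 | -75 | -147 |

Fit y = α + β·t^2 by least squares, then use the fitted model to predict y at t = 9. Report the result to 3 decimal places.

ŷ = -245.391

With design matrix M, MᵀM = [[5, 88]; [88, 3124]] and Mᵀy = [-257, -9343]ᵀ.
det = 5·3124 − 88² = 7876.
α = ((-257)·3124 − 88·(-9343))/7876 = 439/179; β = (5·(-9343) − 88·(-257))/7876 = -24099/7876.
At t = 9: ŷ = (439/179)·(1) + (-24099/7876)·(81) = -1932703/7876.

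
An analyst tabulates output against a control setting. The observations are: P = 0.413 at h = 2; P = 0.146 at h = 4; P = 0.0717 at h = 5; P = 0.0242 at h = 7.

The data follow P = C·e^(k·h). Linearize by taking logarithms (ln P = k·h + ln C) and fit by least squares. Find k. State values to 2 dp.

k = -0.57

Let Y = ln P. Fitting Y = k·h + ln C by least squares:
Sums: Σh = 18.0000, Σ(h)² = 94.0000, Σln P = -9.1651, Σh·ln P = -48.6914.
Normal system: [[94.0000, 18.0000]; [18.0000, 4]]·[k, ln C]ᵀ = [-48.6914, -9.1651]ᵀ.
Δ = 94.0000·4 − (18.0000)² = 52.0000; k = (-48.6914·4 − 18.0000·-9.1651)/52.0000 = -0.57295, ln C = (94.0000·-9.1651 − 18.0000·-48.6914)/52.0000 = 0.28698.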